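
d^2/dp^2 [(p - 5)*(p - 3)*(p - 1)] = 6*p - 18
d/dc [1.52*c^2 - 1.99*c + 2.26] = 3.04*c - 1.99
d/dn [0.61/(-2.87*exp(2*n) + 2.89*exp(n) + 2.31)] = (3.5014*exp(n) - 1.7629)*exp(n)/(-2.87*exp(2*n) + 2.89*exp(n) + 2.31)^2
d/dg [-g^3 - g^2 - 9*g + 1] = -3*g^2 - 2*g - 9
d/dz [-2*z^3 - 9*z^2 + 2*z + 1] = -6*z^2 - 18*z + 2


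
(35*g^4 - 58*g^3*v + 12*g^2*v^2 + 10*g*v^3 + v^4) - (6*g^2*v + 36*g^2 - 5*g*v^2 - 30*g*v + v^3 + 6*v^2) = 35*g^4 - 58*g^3*v + 12*g^2*v^2 - 6*g^2*v - 36*g^2 + 10*g*v^3 + 5*g*v^2 + 30*g*v + v^4 - v^3 - 6*v^2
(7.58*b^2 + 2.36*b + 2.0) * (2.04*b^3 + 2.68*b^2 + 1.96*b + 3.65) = 15.4632*b^5 + 25.1288*b^4 + 25.2616*b^3 + 37.6526*b^2 + 12.534*b + 7.3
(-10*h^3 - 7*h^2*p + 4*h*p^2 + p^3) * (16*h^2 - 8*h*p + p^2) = -160*h^5 - 32*h^4*p + 110*h^3*p^2 - 23*h^2*p^3 - 4*h*p^4 + p^5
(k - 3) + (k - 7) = 2*k - 10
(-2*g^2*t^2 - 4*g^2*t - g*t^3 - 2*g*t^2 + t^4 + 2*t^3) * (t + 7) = -2*g^2*t^3 - 18*g^2*t^2 - 28*g^2*t - g*t^4 - 9*g*t^3 - 14*g*t^2 + t^5 + 9*t^4 + 14*t^3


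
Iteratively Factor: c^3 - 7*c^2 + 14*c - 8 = (c - 1)*(c^2 - 6*c + 8) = (c - 2)*(c - 1)*(c - 4)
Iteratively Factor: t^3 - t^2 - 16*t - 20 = (t + 2)*(t^2 - 3*t - 10) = (t - 5)*(t + 2)*(t + 2)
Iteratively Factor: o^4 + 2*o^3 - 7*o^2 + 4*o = (o + 4)*(o^3 - 2*o^2 + o) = o*(o + 4)*(o^2 - 2*o + 1) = o*(o - 1)*(o + 4)*(o - 1)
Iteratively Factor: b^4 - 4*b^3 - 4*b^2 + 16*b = (b - 2)*(b^3 - 2*b^2 - 8*b) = (b - 2)*(b + 2)*(b^2 - 4*b) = b*(b - 2)*(b + 2)*(b - 4)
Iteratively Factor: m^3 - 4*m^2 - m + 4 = (m - 1)*(m^2 - 3*m - 4) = (m - 1)*(m + 1)*(m - 4)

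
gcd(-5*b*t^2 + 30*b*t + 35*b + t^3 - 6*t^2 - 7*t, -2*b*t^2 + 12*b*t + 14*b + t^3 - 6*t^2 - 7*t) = t^2 - 6*t - 7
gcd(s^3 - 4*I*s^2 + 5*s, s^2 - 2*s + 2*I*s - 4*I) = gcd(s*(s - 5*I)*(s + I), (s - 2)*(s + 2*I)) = 1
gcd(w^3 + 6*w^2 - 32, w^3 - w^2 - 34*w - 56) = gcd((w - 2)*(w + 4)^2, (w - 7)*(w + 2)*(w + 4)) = w + 4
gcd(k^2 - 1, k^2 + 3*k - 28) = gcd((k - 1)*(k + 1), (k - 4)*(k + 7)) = 1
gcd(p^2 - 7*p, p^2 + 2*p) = p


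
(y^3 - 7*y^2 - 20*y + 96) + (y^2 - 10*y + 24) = y^3 - 6*y^2 - 30*y + 120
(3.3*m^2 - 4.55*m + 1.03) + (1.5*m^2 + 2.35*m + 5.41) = 4.8*m^2 - 2.2*m + 6.44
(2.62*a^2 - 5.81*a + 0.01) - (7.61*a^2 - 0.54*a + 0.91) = -4.99*a^2 - 5.27*a - 0.9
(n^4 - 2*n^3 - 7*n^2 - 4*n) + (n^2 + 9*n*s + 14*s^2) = n^4 - 2*n^3 - 6*n^2 + 9*n*s - 4*n + 14*s^2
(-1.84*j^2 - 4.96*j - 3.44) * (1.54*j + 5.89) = -2.8336*j^3 - 18.476*j^2 - 34.512*j - 20.2616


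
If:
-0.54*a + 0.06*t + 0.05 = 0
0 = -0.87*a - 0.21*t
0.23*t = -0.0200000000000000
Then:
No Solution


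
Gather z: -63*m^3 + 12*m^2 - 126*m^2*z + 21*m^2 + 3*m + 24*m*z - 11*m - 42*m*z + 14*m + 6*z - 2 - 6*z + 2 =-63*m^3 + 33*m^2 + 6*m + z*(-126*m^2 - 18*m)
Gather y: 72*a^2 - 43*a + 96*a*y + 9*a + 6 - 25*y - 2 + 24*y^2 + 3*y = 72*a^2 - 34*a + 24*y^2 + y*(96*a - 22) + 4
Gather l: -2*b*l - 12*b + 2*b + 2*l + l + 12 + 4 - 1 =-10*b + l*(3 - 2*b) + 15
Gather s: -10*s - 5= -10*s - 5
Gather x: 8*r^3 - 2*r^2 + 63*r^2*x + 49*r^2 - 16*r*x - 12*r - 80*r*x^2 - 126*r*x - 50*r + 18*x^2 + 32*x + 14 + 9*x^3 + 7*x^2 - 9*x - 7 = 8*r^3 + 47*r^2 - 62*r + 9*x^3 + x^2*(25 - 80*r) + x*(63*r^2 - 142*r + 23) + 7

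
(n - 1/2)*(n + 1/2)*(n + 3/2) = n^3 + 3*n^2/2 - n/4 - 3/8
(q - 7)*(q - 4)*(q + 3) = q^3 - 8*q^2 - 5*q + 84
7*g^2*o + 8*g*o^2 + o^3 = o*(g + o)*(7*g + o)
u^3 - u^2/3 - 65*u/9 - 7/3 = (u - 3)*(u + 1/3)*(u + 7/3)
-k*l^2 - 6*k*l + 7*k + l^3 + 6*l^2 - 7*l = (-k + l)*(l - 1)*(l + 7)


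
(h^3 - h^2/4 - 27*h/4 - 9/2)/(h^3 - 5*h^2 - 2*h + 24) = (h + 3/4)/(h - 4)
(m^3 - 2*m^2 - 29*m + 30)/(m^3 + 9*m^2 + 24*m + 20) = (m^2 - 7*m + 6)/(m^2 + 4*m + 4)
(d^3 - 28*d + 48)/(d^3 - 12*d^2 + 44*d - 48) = (d + 6)/(d - 6)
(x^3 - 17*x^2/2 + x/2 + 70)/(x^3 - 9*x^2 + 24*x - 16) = (2*x^2 - 9*x - 35)/(2*(x^2 - 5*x + 4))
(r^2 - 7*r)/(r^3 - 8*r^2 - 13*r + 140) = r/(r^2 - r - 20)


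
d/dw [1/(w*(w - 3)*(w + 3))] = 3*(3 - w^2)/(w^2*(w^4 - 18*w^2 + 81))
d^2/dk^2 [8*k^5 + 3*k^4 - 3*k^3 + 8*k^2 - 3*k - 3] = 160*k^3 + 36*k^2 - 18*k + 16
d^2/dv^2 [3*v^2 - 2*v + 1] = 6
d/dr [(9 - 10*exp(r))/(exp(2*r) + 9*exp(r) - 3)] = (10*exp(2*r) - 18*exp(r) - 51)*exp(r)/(exp(4*r) + 18*exp(3*r) + 75*exp(2*r) - 54*exp(r) + 9)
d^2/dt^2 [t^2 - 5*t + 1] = 2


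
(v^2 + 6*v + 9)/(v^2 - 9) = (v + 3)/(v - 3)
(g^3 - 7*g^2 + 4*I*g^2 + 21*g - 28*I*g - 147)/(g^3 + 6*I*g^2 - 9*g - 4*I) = (g^3 + g^2*(-7 + 4*I) + g*(21 - 28*I) - 147)/(g^3 + 6*I*g^2 - 9*g - 4*I)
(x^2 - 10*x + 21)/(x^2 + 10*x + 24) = (x^2 - 10*x + 21)/(x^2 + 10*x + 24)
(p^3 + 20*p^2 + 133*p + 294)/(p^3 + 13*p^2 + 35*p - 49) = (p + 6)/(p - 1)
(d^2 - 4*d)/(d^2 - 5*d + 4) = d/(d - 1)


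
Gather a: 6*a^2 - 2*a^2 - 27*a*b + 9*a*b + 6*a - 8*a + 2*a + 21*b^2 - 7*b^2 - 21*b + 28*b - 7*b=4*a^2 - 18*a*b + 14*b^2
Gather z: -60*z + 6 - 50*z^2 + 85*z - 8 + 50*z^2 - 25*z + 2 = 0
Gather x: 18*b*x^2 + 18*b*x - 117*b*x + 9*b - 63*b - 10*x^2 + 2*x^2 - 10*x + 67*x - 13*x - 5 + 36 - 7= -54*b + x^2*(18*b - 8) + x*(44 - 99*b) + 24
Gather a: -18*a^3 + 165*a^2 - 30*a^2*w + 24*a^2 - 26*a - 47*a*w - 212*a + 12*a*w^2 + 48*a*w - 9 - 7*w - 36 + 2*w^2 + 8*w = -18*a^3 + a^2*(189 - 30*w) + a*(12*w^2 + w - 238) + 2*w^2 + w - 45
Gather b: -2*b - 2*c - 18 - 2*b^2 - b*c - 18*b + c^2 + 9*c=-2*b^2 + b*(-c - 20) + c^2 + 7*c - 18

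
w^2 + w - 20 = (w - 4)*(w + 5)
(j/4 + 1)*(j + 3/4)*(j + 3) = j^3/4 + 31*j^2/16 + 69*j/16 + 9/4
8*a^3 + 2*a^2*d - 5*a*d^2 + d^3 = (-4*a + d)*(-2*a + d)*(a + d)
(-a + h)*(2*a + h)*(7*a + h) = -14*a^3 + 5*a^2*h + 8*a*h^2 + h^3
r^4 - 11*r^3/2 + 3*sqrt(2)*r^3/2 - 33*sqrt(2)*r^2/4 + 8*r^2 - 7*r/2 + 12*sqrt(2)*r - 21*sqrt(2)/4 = (r - 7/2)*(r - 1)^2*(r + 3*sqrt(2)/2)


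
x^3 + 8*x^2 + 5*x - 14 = (x - 1)*(x + 2)*(x + 7)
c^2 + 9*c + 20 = (c + 4)*(c + 5)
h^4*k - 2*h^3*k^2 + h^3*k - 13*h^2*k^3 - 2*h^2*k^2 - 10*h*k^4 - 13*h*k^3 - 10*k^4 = (h - 5*k)*(h + k)*(h + 2*k)*(h*k + k)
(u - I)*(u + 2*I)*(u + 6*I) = u^3 + 7*I*u^2 - 4*u + 12*I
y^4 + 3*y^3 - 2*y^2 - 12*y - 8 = (y - 2)*(y + 1)*(y + 2)^2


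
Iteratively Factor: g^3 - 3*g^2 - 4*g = (g + 1)*(g^2 - 4*g) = (g - 4)*(g + 1)*(g)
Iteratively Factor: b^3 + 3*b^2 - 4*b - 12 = (b + 2)*(b^2 + b - 6) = (b - 2)*(b + 2)*(b + 3)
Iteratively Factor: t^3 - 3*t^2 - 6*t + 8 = (t + 2)*(t^2 - 5*t + 4) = (t - 1)*(t + 2)*(t - 4)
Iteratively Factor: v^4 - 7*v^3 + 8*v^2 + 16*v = (v - 4)*(v^3 - 3*v^2 - 4*v) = (v - 4)*(v + 1)*(v^2 - 4*v) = (v - 4)^2*(v + 1)*(v)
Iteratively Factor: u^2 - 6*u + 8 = (u - 2)*(u - 4)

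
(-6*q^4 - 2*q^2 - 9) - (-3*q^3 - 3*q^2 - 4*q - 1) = -6*q^4 + 3*q^3 + q^2 + 4*q - 8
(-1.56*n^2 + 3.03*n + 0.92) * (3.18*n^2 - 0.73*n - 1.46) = -4.9608*n^4 + 10.7742*n^3 + 2.9913*n^2 - 5.0954*n - 1.3432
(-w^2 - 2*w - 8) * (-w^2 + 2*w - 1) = w^4 + 5*w^2 - 14*w + 8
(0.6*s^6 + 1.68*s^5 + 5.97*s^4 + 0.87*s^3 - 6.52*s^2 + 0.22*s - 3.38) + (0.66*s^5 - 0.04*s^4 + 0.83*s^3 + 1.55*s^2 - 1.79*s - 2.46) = 0.6*s^6 + 2.34*s^5 + 5.93*s^4 + 1.7*s^3 - 4.97*s^2 - 1.57*s - 5.84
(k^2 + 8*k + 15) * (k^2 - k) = k^4 + 7*k^3 + 7*k^2 - 15*k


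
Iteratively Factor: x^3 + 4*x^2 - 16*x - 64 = (x - 4)*(x^2 + 8*x + 16) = (x - 4)*(x + 4)*(x + 4)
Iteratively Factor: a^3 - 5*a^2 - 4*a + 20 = (a - 5)*(a^2 - 4) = (a - 5)*(a - 2)*(a + 2)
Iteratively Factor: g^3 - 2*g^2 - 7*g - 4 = (g + 1)*(g^2 - 3*g - 4) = (g + 1)^2*(g - 4)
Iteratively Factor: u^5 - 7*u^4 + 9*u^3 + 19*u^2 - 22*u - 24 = (u - 2)*(u^4 - 5*u^3 - u^2 + 17*u + 12) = (u - 4)*(u - 2)*(u^3 - u^2 - 5*u - 3) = (u - 4)*(u - 2)*(u + 1)*(u^2 - 2*u - 3) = (u - 4)*(u - 3)*(u - 2)*(u + 1)*(u + 1)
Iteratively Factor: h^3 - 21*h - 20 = (h + 1)*(h^2 - h - 20) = (h - 5)*(h + 1)*(h + 4)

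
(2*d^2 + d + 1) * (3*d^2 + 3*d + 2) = 6*d^4 + 9*d^3 + 10*d^2 + 5*d + 2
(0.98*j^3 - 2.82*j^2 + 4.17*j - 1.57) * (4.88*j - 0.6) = 4.7824*j^4 - 14.3496*j^3 + 22.0416*j^2 - 10.1636*j + 0.942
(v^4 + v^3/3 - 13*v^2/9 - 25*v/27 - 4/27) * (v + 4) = v^5 + 13*v^4/3 - v^3/9 - 181*v^2/27 - 104*v/27 - 16/27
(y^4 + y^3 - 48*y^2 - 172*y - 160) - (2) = y^4 + y^3 - 48*y^2 - 172*y - 162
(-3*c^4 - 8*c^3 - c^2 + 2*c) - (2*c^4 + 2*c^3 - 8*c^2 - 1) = -5*c^4 - 10*c^3 + 7*c^2 + 2*c + 1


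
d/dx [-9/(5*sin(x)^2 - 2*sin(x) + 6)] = 18*(5*sin(x) - 1)*cos(x)/(5*sin(x)^2 - 2*sin(x) + 6)^2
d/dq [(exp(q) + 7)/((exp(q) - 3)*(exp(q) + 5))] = (-exp(2*q) - 14*exp(q) - 29)*exp(q)/(exp(4*q) + 4*exp(3*q) - 26*exp(2*q) - 60*exp(q) + 225)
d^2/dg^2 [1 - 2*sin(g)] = 2*sin(g)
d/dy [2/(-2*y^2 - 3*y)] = 2*(4*y + 3)/(y^2*(2*y + 3)^2)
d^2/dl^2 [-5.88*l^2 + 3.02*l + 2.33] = -11.7600000000000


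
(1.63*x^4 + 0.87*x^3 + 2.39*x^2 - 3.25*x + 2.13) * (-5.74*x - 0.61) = -9.3562*x^5 - 5.9881*x^4 - 14.2493*x^3 + 17.1971*x^2 - 10.2437*x - 1.2993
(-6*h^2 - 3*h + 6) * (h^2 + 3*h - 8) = -6*h^4 - 21*h^3 + 45*h^2 + 42*h - 48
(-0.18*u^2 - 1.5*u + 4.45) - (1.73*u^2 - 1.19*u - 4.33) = -1.91*u^2 - 0.31*u + 8.78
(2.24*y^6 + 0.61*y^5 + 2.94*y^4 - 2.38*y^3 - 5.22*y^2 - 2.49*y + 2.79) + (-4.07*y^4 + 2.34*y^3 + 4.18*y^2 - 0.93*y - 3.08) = 2.24*y^6 + 0.61*y^5 - 1.13*y^4 - 0.04*y^3 - 1.04*y^2 - 3.42*y - 0.29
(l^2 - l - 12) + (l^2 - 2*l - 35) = 2*l^2 - 3*l - 47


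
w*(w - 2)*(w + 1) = w^3 - w^2 - 2*w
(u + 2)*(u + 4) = u^2 + 6*u + 8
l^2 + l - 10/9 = (l - 2/3)*(l + 5/3)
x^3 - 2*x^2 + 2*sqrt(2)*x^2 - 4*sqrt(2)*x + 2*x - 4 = (x - 2)*(x + sqrt(2))^2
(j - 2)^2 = j^2 - 4*j + 4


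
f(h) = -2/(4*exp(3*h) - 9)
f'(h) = 24*exp(3*h)/(4*exp(3*h) - 9)^2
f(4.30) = -0.00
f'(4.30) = 0.00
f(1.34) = -0.01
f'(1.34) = 0.03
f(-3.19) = 0.22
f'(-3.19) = 0.00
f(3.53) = -0.00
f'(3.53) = 0.00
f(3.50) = -0.00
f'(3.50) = 0.00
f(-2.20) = 0.22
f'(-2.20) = 0.00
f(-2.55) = 0.22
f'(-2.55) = 0.00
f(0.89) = -0.04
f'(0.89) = 0.15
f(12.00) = 0.00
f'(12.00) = 0.00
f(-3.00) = 0.22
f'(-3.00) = 0.00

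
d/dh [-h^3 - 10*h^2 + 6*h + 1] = -3*h^2 - 20*h + 6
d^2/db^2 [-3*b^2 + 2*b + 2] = -6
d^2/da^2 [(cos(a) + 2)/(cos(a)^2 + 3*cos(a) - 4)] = (-9*(1 - cos(2*a))^2*cos(a)/4 - 5*(1 - cos(2*a))^2/4 - 19*cos(a)/2 - 30*cos(2*a) - 12*cos(3*a) + cos(5*a)/2 + 51)/((cos(a) - 1)^3*(cos(a) + 4)^3)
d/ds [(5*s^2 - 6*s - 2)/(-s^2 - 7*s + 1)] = (-41*s^2 + 6*s - 20)/(s^4 + 14*s^3 + 47*s^2 - 14*s + 1)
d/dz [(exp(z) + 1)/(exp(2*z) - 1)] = -exp(z)/(exp(2*z) - 2*exp(z) + 1)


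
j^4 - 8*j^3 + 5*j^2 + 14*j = j*(j - 7)*(j - 2)*(j + 1)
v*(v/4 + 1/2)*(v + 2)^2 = v^4/4 + 3*v^3/2 + 3*v^2 + 2*v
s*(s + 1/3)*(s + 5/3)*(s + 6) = s^4 + 8*s^3 + 113*s^2/9 + 10*s/3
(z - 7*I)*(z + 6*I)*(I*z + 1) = I*z^3 + 2*z^2 + 41*I*z + 42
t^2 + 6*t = t*(t + 6)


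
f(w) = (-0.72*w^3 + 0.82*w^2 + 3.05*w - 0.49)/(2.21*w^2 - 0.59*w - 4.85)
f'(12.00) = -0.33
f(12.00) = -3.56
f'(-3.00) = -0.43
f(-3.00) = 1.02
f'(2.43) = -1.16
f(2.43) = 0.21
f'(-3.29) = -0.40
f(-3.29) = 1.14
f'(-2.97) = -0.43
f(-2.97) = 1.01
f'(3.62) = -0.47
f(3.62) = -0.59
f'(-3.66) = -0.38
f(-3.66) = 1.29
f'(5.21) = -0.37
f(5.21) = -1.23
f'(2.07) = -3.01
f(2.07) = 0.87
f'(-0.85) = -1.21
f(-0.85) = 0.74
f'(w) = (0.59 - 4.42*w)*(-0.72*w^3 + 0.82*w^2 + 3.05*w - 0.49)/(2.21*w^2 - 0.59*w - 4.85)^2 + (-2.16*w^2 + 1.64*w + 3.05)/(2.21*w^2 - 0.59*w - 4.85) = (-1.5912*w^4 + 0.8496*w^3 + 3.2517*w^2 - 5.7882*w - 15.0816)/(4.8841*w^4 - 2.6078*w^3 - 21.0889*w^2 + 5.723*w + 23.5225)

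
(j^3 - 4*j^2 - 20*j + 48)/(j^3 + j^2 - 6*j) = (j^2 - 2*j - 24)/(j*(j + 3))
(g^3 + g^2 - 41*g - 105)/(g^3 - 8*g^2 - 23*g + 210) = (g + 3)/(g - 6)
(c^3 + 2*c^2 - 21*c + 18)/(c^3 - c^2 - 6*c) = (c^2 + 5*c - 6)/(c*(c + 2))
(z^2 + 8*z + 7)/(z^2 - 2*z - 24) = (z^2 + 8*z + 7)/(z^2 - 2*z - 24)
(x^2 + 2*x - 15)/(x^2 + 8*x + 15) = (x - 3)/(x + 3)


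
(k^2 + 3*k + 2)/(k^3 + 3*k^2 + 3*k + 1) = (k + 2)/(k^2 + 2*k + 1)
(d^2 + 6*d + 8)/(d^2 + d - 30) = (d^2 + 6*d + 8)/(d^2 + d - 30)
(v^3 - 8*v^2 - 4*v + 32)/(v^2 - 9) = (v^3 - 8*v^2 - 4*v + 32)/(v^2 - 9)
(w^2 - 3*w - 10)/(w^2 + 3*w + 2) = (w - 5)/(w + 1)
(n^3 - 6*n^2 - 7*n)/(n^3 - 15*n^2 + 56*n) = (n + 1)/(n - 8)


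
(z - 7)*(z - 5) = z^2 - 12*z + 35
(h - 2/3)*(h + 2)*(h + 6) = h^3 + 22*h^2/3 + 20*h/3 - 8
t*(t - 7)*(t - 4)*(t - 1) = t^4 - 12*t^3 + 39*t^2 - 28*t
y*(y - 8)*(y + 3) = y^3 - 5*y^2 - 24*y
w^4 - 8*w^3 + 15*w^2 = w^2*(w - 5)*(w - 3)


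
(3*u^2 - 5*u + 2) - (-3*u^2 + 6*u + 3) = 6*u^2 - 11*u - 1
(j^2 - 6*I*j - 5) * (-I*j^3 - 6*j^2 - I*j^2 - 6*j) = -I*j^5 - 12*j^4 - I*j^4 - 12*j^3 + 41*I*j^3 + 30*j^2 + 41*I*j^2 + 30*j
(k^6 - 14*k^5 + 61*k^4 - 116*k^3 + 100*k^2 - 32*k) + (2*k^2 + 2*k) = k^6 - 14*k^5 + 61*k^4 - 116*k^3 + 102*k^2 - 30*k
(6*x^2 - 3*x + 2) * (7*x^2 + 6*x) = 42*x^4 + 15*x^3 - 4*x^2 + 12*x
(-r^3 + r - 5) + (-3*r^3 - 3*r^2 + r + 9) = -4*r^3 - 3*r^2 + 2*r + 4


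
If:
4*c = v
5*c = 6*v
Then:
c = 0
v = 0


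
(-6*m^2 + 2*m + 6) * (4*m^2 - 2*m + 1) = -24*m^4 + 20*m^3 + 14*m^2 - 10*m + 6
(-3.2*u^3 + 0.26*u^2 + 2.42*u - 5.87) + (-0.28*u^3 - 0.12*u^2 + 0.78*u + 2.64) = -3.48*u^3 + 0.14*u^2 + 3.2*u - 3.23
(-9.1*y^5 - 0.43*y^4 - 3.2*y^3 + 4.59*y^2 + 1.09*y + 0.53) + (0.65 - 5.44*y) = -9.1*y^5 - 0.43*y^4 - 3.2*y^3 + 4.59*y^2 - 4.35*y + 1.18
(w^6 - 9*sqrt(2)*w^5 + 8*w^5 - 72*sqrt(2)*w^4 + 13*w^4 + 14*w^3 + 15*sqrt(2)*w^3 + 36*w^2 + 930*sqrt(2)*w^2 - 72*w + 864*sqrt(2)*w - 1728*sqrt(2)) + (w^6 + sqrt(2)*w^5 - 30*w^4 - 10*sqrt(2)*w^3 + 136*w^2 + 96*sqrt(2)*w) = 2*w^6 - 8*sqrt(2)*w^5 + 8*w^5 - 72*sqrt(2)*w^4 - 17*w^4 + 5*sqrt(2)*w^3 + 14*w^3 + 172*w^2 + 930*sqrt(2)*w^2 - 72*w + 960*sqrt(2)*w - 1728*sqrt(2)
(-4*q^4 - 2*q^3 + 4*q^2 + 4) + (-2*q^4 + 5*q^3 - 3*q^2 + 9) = -6*q^4 + 3*q^3 + q^2 + 13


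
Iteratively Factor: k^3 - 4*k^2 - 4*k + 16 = (k - 2)*(k^2 - 2*k - 8) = (k - 4)*(k - 2)*(k + 2)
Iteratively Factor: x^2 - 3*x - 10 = (x - 5)*(x + 2)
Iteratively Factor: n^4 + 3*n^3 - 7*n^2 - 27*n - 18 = (n + 2)*(n^3 + n^2 - 9*n - 9) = (n - 3)*(n + 2)*(n^2 + 4*n + 3) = (n - 3)*(n + 1)*(n + 2)*(n + 3)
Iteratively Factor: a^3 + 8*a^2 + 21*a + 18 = (a + 3)*(a^2 + 5*a + 6) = (a + 2)*(a + 3)*(a + 3)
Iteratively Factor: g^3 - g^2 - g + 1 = (g + 1)*(g^2 - 2*g + 1) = (g - 1)*(g + 1)*(g - 1)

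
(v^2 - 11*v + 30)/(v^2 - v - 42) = (-v^2 + 11*v - 30)/(-v^2 + v + 42)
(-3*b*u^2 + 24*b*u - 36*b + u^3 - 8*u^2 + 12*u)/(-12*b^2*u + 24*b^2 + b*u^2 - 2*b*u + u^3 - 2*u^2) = (u - 6)/(4*b + u)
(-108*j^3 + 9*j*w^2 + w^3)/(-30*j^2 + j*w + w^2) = (-18*j^2 + 3*j*w + w^2)/(-5*j + w)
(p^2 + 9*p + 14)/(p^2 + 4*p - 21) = (p + 2)/(p - 3)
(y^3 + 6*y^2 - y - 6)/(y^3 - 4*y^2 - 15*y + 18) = (y^2 + 7*y + 6)/(y^2 - 3*y - 18)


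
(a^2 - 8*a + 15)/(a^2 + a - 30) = (a - 3)/(a + 6)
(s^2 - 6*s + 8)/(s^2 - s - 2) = (s - 4)/(s + 1)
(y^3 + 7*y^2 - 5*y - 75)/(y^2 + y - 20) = (y^2 + 2*y - 15)/(y - 4)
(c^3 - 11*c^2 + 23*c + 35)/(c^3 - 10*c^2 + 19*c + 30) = (c - 7)/(c - 6)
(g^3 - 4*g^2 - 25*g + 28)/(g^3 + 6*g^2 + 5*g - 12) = (g - 7)/(g + 3)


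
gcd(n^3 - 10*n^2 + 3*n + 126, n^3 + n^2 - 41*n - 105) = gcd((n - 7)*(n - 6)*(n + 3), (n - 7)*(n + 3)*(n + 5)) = n^2 - 4*n - 21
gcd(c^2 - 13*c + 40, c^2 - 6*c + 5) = c - 5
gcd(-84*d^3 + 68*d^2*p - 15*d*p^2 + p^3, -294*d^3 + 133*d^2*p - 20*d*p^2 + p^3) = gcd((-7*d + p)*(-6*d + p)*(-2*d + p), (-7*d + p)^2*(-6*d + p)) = 42*d^2 - 13*d*p + p^2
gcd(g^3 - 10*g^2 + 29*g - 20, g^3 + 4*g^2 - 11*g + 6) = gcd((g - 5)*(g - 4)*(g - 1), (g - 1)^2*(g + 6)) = g - 1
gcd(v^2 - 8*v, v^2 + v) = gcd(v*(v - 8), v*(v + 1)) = v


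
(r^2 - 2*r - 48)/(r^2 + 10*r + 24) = (r - 8)/(r + 4)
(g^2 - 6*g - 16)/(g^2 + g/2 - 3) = 2*(g - 8)/(2*g - 3)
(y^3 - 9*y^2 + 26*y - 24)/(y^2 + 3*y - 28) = (y^2 - 5*y + 6)/(y + 7)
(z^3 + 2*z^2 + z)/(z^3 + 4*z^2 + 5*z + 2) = z/(z + 2)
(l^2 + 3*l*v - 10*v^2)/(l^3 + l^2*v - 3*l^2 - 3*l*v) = (l^2 + 3*l*v - 10*v^2)/(l*(l^2 + l*v - 3*l - 3*v))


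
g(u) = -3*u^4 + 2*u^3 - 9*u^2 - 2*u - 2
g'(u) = -12*u^3 + 6*u^2 - 18*u - 2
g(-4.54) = -1640.09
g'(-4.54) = 1326.31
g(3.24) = -365.53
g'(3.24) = -405.48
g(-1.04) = -15.41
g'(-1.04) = 36.71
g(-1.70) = -59.49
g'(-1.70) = 104.90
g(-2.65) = -245.07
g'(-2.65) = 311.15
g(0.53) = -5.53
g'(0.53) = -11.64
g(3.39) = -430.50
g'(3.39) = -461.57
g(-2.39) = -173.82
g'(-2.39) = 239.12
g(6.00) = -3794.00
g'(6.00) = -2486.00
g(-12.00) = -66938.00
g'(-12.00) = 21814.00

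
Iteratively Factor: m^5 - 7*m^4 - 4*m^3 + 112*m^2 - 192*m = (m + 4)*(m^4 - 11*m^3 + 40*m^2 - 48*m) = (m - 4)*(m + 4)*(m^3 - 7*m^2 + 12*m) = m*(m - 4)*(m + 4)*(m^2 - 7*m + 12) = m*(m - 4)*(m - 3)*(m + 4)*(m - 4)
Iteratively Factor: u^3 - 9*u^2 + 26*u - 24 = (u - 2)*(u^2 - 7*u + 12) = (u - 4)*(u - 2)*(u - 3)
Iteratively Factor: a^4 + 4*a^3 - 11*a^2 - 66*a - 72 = (a - 4)*(a^3 + 8*a^2 + 21*a + 18) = (a - 4)*(a + 3)*(a^2 + 5*a + 6) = (a - 4)*(a + 2)*(a + 3)*(a + 3)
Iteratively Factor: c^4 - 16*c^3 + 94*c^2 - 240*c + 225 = (c - 5)*(c^3 - 11*c^2 + 39*c - 45) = (c - 5)*(c - 3)*(c^2 - 8*c + 15) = (c - 5)^2*(c - 3)*(c - 3)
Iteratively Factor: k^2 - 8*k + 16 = (k - 4)*(k - 4)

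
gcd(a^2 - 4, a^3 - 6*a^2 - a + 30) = a + 2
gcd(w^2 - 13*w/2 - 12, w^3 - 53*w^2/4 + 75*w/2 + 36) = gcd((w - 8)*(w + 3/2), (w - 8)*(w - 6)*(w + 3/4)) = w - 8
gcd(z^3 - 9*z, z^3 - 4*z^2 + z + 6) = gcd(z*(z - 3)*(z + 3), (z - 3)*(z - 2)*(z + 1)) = z - 3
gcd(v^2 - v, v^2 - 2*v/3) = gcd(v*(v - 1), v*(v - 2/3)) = v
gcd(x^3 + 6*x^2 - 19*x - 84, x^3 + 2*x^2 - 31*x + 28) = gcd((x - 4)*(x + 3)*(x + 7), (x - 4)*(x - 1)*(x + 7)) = x^2 + 3*x - 28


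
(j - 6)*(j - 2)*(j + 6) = j^3 - 2*j^2 - 36*j + 72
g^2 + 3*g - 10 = (g - 2)*(g + 5)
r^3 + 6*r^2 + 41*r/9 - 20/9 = (r - 1/3)*(r + 4/3)*(r + 5)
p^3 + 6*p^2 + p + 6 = (p + 6)*(p - I)*(p + I)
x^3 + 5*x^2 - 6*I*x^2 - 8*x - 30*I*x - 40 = (x + 5)*(x - 4*I)*(x - 2*I)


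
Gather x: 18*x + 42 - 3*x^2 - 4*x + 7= -3*x^2 + 14*x + 49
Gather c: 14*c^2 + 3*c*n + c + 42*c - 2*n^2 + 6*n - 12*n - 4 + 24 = 14*c^2 + c*(3*n + 43) - 2*n^2 - 6*n + 20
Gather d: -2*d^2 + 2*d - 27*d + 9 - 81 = -2*d^2 - 25*d - 72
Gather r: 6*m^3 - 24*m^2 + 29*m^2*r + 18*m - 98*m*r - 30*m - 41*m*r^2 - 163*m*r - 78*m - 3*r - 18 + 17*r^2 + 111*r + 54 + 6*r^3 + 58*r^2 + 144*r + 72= 6*m^3 - 24*m^2 - 90*m + 6*r^3 + r^2*(75 - 41*m) + r*(29*m^2 - 261*m + 252) + 108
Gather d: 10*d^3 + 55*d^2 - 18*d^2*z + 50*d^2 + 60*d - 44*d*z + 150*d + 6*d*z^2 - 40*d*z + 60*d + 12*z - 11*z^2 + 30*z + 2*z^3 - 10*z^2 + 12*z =10*d^3 + d^2*(105 - 18*z) + d*(6*z^2 - 84*z + 270) + 2*z^3 - 21*z^2 + 54*z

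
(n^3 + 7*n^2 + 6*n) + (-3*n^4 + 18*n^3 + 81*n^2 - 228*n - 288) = -3*n^4 + 19*n^3 + 88*n^2 - 222*n - 288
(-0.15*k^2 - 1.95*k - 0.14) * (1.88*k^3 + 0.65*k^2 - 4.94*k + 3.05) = -0.282*k^5 - 3.7635*k^4 - 0.7897*k^3 + 9.0845*k^2 - 5.2559*k - 0.427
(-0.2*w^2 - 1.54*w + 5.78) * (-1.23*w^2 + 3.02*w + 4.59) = 0.246*w^4 + 1.2902*w^3 - 12.6782*w^2 + 10.387*w + 26.5302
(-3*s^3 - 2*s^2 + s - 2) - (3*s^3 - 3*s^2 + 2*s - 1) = -6*s^3 + s^2 - s - 1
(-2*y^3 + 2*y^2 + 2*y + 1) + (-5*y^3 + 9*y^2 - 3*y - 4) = -7*y^3 + 11*y^2 - y - 3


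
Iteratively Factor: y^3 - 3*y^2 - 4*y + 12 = (y - 3)*(y^2 - 4) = (y - 3)*(y + 2)*(y - 2)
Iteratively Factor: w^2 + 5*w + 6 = (w + 3)*(w + 2)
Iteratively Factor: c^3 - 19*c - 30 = (c + 3)*(c^2 - 3*c - 10) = (c - 5)*(c + 3)*(c + 2)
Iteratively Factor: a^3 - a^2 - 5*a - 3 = (a + 1)*(a^2 - 2*a - 3) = (a + 1)^2*(a - 3)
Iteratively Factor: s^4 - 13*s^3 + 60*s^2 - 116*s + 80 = (s - 4)*(s^3 - 9*s^2 + 24*s - 20) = (s - 4)*(s - 2)*(s^2 - 7*s + 10) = (s - 5)*(s - 4)*(s - 2)*(s - 2)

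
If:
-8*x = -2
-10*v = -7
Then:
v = 7/10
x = 1/4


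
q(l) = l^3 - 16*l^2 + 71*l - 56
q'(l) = 3*l^2 - 32*l + 71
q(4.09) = 35.16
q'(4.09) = -9.70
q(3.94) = 36.53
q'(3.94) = -8.51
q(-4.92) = -911.72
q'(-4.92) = 301.06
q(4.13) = 34.76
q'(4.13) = -9.99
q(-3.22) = -483.90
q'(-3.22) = 205.15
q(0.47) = -26.06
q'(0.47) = 56.62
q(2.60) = 38.02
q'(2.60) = 8.08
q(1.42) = 15.42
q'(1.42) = 31.61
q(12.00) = 220.00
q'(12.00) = 119.00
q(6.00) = 10.00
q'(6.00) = -13.00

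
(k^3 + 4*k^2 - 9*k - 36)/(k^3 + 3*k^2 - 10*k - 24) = (k + 3)/(k + 2)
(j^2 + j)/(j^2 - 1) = j/(j - 1)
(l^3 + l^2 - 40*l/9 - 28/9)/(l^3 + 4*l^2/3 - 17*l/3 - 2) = (9*l^2 + 27*l + 14)/(3*(3*l^2 + 10*l + 3))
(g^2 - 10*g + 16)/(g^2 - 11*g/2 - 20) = 2*(g - 2)/(2*g + 5)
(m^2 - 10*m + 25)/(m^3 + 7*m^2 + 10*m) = (m^2 - 10*m + 25)/(m*(m^2 + 7*m + 10))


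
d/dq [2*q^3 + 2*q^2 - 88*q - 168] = 6*q^2 + 4*q - 88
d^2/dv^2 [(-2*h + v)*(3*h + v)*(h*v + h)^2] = h^2*(-12*h^2 + 6*h*v + 4*h + 12*v^2 + 12*v + 2)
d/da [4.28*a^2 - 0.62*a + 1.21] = 8.56*a - 0.62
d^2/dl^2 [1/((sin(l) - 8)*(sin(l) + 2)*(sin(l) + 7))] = (-9*sin(l)^6 - 11*sin(l)^5 + 124*sin(l)^4 - 818*sin(l)^3 - 4154*sin(l)^2 + 6820*sin(l) + 6952)/((sin(l) - 8)^3*(sin(l) + 2)^3*(sin(l) + 7)^3)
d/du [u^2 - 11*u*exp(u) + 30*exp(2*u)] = -11*u*exp(u) + 2*u + 60*exp(2*u) - 11*exp(u)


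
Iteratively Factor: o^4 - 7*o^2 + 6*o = (o - 2)*(o^3 + 2*o^2 - 3*o) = (o - 2)*(o - 1)*(o^2 + 3*o) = o*(o - 2)*(o - 1)*(o + 3)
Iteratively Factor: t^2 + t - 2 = (t + 2)*(t - 1)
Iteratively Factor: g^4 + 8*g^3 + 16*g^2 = (g + 4)*(g^3 + 4*g^2) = g*(g + 4)*(g^2 + 4*g) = g^2*(g + 4)*(g + 4)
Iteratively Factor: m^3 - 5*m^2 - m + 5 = (m - 1)*(m^2 - 4*m - 5) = (m - 5)*(m - 1)*(m + 1)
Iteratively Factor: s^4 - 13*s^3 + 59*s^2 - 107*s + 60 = (s - 5)*(s^3 - 8*s^2 + 19*s - 12) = (s - 5)*(s - 4)*(s^2 - 4*s + 3) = (s - 5)*(s - 4)*(s - 3)*(s - 1)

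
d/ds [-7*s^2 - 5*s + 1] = -14*s - 5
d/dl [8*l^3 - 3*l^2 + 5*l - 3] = 24*l^2 - 6*l + 5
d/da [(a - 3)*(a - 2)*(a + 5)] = 3*a^2 - 19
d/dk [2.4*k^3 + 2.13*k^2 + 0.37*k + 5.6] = 7.2*k^2 + 4.26*k + 0.37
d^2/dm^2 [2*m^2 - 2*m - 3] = 4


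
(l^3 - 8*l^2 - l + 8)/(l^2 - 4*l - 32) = (l^2 - 1)/(l + 4)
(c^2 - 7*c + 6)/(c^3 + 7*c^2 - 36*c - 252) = (c - 1)/(c^2 + 13*c + 42)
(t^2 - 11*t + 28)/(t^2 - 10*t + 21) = (t - 4)/(t - 3)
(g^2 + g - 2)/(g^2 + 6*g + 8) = (g - 1)/(g + 4)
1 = 1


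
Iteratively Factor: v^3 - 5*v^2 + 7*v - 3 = (v - 1)*(v^2 - 4*v + 3) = (v - 3)*(v - 1)*(v - 1)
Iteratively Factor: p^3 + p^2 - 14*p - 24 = (p - 4)*(p^2 + 5*p + 6) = (p - 4)*(p + 3)*(p + 2)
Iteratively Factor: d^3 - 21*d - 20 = (d + 4)*(d^2 - 4*d - 5) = (d - 5)*(d + 4)*(d + 1)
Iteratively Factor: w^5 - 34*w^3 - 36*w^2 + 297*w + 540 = (w + 3)*(w^4 - 3*w^3 - 25*w^2 + 39*w + 180) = (w + 3)^2*(w^3 - 6*w^2 - 7*w + 60) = (w - 5)*(w + 3)^2*(w^2 - w - 12) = (w - 5)*(w + 3)^3*(w - 4)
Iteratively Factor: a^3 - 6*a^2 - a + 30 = (a - 5)*(a^2 - a - 6) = (a - 5)*(a + 2)*(a - 3)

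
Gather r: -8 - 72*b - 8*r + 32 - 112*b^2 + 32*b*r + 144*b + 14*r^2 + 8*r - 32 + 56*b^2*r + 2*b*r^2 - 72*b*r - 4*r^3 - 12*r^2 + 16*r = -112*b^2 + 72*b - 4*r^3 + r^2*(2*b + 2) + r*(56*b^2 - 40*b + 16) - 8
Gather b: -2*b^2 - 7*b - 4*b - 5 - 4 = -2*b^2 - 11*b - 9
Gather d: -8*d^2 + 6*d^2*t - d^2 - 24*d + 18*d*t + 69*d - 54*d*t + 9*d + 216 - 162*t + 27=d^2*(6*t - 9) + d*(54 - 36*t) - 162*t + 243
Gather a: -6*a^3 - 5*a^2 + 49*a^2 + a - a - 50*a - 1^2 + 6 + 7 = -6*a^3 + 44*a^2 - 50*a + 12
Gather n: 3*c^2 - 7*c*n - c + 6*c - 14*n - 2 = 3*c^2 + 5*c + n*(-7*c - 14) - 2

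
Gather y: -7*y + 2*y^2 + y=2*y^2 - 6*y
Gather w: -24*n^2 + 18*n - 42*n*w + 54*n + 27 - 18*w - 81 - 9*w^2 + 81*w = -24*n^2 + 72*n - 9*w^2 + w*(63 - 42*n) - 54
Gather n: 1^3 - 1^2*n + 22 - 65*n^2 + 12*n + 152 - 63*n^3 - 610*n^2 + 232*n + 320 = -63*n^3 - 675*n^2 + 243*n + 495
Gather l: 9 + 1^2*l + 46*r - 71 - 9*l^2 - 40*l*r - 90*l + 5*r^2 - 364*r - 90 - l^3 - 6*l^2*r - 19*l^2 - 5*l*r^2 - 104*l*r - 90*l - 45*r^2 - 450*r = -l^3 + l^2*(-6*r - 28) + l*(-5*r^2 - 144*r - 179) - 40*r^2 - 768*r - 152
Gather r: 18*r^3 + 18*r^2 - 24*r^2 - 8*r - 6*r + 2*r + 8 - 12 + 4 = 18*r^3 - 6*r^2 - 12*r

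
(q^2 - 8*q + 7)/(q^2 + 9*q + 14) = (q^2 - 8*q + 7)/(q^2 + 9*q + 14)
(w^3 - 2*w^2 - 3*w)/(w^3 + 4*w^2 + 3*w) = (w - 3)/(w + 3)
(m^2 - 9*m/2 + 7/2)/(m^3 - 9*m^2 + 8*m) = (m - 7/2)/(m*(m - 8))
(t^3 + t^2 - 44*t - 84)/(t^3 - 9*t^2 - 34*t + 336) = (t + 2)/(t - 8)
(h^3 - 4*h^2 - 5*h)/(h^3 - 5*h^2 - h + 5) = h/(h - 1)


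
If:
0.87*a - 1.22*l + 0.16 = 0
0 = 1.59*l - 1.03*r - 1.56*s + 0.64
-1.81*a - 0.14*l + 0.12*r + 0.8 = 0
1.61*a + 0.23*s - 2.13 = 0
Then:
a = -1.59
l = -1.00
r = -31.78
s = 20.38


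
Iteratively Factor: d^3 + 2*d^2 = (d)*(d^2 + 2*d) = d*(d + 2)*(d)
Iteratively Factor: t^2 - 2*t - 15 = (t + 3)*(t - 5)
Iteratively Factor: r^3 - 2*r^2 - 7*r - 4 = (r - 4)*(r^2 + 2*r + 1) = (r - 4)*(r + 1)*(r + 1)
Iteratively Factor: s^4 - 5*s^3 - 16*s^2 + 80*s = (s - 5)*(s^3 - 16*s) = s*(s - 5)*(s^2 - 16) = s*(s - 5)*(s - 4)*(s + 4)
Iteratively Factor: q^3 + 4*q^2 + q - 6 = (q + 3)*(q^2 + q - 2) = (q + 2)*(q + 3)*(q - 1)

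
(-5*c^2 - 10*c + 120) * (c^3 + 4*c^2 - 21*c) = -5*c^5 - 30*c^4 + 185*c^3 + 690*c^2 - 2520*c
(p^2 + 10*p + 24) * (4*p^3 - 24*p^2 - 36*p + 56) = 4*p^5 + 16*p^4 - 180*p^3 - 880*p^2 - 304*p + 1344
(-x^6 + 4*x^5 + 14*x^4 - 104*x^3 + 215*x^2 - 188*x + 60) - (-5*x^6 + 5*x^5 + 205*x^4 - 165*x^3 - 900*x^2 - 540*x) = 4*x^6 - x^5 - 191*x^4 + 61*x^3 + 1115*x^2 + 352*x + 60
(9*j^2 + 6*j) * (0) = 0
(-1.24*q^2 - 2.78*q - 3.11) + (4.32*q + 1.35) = -1.24*q^2 + 1.54*q - 1.76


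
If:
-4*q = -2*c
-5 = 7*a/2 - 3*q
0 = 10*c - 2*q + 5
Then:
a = -5/3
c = -5/9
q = -5/18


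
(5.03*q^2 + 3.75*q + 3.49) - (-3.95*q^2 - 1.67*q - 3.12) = 8.98*q^2 + 5.42*q + 6.61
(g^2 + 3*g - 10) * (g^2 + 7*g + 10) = g^4 + 10*g^3 + 21*g^2 - 40*g - 100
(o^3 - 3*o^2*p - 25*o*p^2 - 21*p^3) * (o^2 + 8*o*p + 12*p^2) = o^5 + 5*o^4*p - 37*o^3*p^2 - 257*o^2*p^3 - 468*o*p^4 - 252*p^5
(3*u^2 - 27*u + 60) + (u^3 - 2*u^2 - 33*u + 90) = u^3 + u^2 - 60*u + 150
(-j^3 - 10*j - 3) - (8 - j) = -j^3 - 9*j - 11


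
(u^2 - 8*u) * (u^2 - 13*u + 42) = u^4 - 21*u^3 + 146*u^2 - 336*u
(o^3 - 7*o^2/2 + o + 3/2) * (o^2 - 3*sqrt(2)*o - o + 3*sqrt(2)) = o^5 - 9*o^4/2 - 3*sqrt(2)*o^4 + 9*o^3/2 + 27*sqrt(2)*o^3/2 - 27*sqrt(2)*o^2/2 + o^2/2 - 3*sqrt(2)*o/2 - 3*o/2 + 9*sqrt(2)/2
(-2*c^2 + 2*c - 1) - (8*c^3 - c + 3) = -8*c^3 - 2*c^2 + 3*c - 4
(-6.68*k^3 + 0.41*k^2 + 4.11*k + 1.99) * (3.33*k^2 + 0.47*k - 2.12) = -22.2444*k^5 - 1.7743*k^4 + 28.0406*k^3 + 7.6892*k^2 - 7.7779*k - 4.2188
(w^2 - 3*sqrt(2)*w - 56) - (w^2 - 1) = -3*sqrt(2)*w - 55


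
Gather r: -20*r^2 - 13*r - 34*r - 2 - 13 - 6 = -20*r^2 - 47*r - 21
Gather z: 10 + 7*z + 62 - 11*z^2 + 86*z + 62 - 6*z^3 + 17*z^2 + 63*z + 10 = -6*z^3 + 6*z^2 + 156*z + 144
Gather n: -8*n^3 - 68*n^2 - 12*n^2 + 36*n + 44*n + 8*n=-8*n^3 - 80*n^2 + 88*n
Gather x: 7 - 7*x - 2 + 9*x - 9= 2*x - 4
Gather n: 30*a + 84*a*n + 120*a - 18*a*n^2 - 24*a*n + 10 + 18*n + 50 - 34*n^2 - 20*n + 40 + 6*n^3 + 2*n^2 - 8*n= 150*a + 6*n^3 + n^2*(-18*a - 32) + n*(60*a - 10) + 100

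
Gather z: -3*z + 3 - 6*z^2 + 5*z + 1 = -6*z^2 + 2*z + 4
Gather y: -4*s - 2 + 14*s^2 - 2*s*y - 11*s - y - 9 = 14*s^2 - 15*s + y*(-2*s - 1) - 11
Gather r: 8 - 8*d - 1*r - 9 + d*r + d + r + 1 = d*r - 7*d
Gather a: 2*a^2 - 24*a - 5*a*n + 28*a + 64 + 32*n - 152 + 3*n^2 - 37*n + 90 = 2*a^2 + a*(4 - 5*n) + 3*n^2 - 5*n + 2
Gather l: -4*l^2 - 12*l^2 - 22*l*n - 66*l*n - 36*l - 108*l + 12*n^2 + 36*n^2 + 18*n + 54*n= -16*l^2 + l*(-88*n - 144) + 48*n^2 + 72*n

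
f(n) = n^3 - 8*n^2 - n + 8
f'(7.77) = 55.80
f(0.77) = 2.94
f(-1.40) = -9.02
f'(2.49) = -22.24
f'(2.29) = -21.91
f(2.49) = -28.65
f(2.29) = -24.23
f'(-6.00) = 203.00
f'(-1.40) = 27.28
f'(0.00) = -1.00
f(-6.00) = -490.00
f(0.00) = 8.00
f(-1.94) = -27.47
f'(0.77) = -11.54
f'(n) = 3*n^2 - 16*n - 1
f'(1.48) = -18.11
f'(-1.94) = 41.33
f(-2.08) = -33.53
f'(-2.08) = 45.26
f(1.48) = -7.76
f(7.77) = -13.66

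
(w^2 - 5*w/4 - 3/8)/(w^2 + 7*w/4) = (8*w^2 - 10*w - 3)/(2*w*(4*w + 7))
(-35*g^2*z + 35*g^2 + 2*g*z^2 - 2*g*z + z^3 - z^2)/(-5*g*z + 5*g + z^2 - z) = 7*g + z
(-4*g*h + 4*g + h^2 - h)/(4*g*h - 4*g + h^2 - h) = (-4*g + h)/(4*g + h)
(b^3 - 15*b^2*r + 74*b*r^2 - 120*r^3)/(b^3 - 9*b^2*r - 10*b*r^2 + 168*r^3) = (-b^2 + 9*b*r - 20*r^2)/(-b^2 + 3*b*r + 28*r^2)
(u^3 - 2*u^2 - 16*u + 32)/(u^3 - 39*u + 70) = (u^2 - 16)/(u^2 + 2*u - 35)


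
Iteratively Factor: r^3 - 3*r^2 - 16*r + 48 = (r - 4)*(r^2 + r - 12) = (r - 4)*(r - 3)*(r + 4)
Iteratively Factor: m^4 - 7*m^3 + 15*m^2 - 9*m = (m - 1)*(m^3 - 6*m^2 + 9*m) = m*(m - 1)*(m^2 - 6*m + 9) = m*(m - 3)*(m - 1)*(m - 3)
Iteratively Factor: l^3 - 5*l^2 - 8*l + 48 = (l - 4)*(l^2 - l - 12) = (l - 4)*(l + 3)*(l - 4)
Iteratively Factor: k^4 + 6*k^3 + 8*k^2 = (k + 4)*(k^3 + 2*k^2) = (k + 2)*(k + 4)*(k^2) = k*(k + 2)*(k + 4)*(k)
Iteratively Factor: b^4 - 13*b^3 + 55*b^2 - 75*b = (b - 3)*(b^3 - 10*b^2 + 25*b) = (b - 5)*(b - 3)*(b^2 - 5*b) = b*(b - 5)*(b - 3)*(b - 5)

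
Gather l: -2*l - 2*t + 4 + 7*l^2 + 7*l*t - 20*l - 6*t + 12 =7*l^2 + l*(7*t - 22) - 8*t + 16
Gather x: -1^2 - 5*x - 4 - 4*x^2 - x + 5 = -4*x^2 - 6*x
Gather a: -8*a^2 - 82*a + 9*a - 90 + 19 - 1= -8*a^2 - 73*a - 72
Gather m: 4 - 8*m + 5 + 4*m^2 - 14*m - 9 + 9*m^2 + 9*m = 13*m^2 - 13*m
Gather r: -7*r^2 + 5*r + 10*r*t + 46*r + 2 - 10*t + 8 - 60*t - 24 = -7*r^2 + r*(10*t + 51) - 70*t - 14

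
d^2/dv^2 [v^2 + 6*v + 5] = 2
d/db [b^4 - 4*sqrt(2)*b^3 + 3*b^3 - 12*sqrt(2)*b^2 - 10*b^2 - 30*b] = 4*b^3 - 12*sqrt(2)*b^2 + 9*b^2 - 24*sqrt(2)*b - 20*b - 30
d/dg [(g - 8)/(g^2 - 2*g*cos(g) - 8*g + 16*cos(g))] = -(2*sin(g) + 1)/(g - 2*cos(g))^2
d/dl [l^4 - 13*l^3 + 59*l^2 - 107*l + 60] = 4*l^3 - 39*l^2 + 118*l - 107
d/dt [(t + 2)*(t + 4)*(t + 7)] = 3*t^2 + 26*t + 50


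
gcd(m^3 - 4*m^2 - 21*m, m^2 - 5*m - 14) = m - 7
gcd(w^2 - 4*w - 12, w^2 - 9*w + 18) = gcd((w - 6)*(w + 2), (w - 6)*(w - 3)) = w - 6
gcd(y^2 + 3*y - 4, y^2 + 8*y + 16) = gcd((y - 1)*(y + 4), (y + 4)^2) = y + 4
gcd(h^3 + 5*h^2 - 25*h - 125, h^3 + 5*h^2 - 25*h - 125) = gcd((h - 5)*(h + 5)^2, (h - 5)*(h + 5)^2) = h^3 + 5*h^2 - 25*h - 125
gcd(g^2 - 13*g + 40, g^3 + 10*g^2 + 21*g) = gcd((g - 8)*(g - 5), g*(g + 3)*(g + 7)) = 1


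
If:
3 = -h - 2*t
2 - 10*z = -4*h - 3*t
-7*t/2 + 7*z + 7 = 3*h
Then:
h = -21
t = 9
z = -11/2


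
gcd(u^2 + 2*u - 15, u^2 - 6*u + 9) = u - 3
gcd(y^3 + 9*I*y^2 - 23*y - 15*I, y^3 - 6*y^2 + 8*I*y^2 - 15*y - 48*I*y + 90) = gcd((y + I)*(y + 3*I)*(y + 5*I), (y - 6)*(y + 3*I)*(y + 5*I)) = y^2 + 8*I*y - 15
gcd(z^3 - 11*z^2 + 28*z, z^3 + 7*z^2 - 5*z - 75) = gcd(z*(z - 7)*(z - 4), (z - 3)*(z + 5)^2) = 1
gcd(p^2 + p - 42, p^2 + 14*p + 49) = p + 7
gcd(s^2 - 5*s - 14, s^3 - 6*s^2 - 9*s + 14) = s^2 - 5*s - 14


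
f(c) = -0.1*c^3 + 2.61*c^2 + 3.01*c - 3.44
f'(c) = -0.3*c^2 + 5.22*c + 3.01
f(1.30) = 4.66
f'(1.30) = 9.29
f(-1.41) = -2.21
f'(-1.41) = -4.95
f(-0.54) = -4.29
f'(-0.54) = 0.10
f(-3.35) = 19.53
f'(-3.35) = -17.84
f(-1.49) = -1.80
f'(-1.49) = -5.43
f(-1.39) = -2.31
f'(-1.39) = -4.83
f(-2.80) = 10.79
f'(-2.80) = -13.96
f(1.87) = 10.66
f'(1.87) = 11.72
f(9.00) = 162.16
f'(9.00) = 25.69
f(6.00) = 86.98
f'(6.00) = 23.53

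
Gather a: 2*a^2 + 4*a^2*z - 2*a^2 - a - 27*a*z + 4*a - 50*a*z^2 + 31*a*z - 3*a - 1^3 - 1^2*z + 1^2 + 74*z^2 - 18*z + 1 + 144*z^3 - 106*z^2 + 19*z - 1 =4*a^2*z + a*(-50*z^2 + 4*z) + 144*z^3 - 32*z^2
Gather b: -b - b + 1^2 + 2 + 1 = 4 - 2*b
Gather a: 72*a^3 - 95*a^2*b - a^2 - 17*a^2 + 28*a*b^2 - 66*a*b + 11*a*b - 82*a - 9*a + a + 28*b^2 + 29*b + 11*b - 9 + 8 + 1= 72*a^3 + a^2*(-95*b - 18) + a*(28*b^2 - 55*b - 90) + 28*b^2 + 40*b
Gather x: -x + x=0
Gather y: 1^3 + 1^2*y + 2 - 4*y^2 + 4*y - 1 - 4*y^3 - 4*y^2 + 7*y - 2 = -4*y^3 - 8*y^2 + 12*y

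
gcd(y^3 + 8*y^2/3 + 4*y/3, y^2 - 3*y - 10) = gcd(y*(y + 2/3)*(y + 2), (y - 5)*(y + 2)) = y + 2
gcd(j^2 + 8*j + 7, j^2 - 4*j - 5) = j + 1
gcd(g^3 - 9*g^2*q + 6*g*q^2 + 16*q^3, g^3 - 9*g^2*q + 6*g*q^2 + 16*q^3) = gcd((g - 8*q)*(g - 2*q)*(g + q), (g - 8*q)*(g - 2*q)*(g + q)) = g^3 - 9*g^2*q + 6*g*q^2 + 16*q^3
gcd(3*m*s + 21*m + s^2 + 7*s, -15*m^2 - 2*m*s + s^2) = 3*m + s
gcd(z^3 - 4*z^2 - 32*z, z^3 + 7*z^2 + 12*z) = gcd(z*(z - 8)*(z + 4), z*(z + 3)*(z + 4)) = z^2 + 4*z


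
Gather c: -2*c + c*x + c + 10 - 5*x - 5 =c*(x - 1) - 5*x + 5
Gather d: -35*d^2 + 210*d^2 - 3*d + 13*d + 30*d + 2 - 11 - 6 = 175*d^2 + 40*d - 15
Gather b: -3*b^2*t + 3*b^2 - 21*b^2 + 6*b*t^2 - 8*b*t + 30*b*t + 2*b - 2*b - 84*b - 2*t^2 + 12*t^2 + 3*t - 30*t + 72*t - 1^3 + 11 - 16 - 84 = b^2*(-3*t - 18) + b*(6*t^2 + 22*t - 84) + 10*t^2 + 45*t - 90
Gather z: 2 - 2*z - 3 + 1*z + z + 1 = 0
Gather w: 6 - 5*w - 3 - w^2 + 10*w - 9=-w^2 + 5*w - 6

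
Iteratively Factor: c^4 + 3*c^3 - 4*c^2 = (c + 4)*(c^3 - c^2) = c*(c + 4)*(c^2 - c) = c*(c - 1)*(c + 4)*(c)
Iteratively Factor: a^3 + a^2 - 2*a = (a + 2)*(a^2 - a) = a*(a + 2)*(a - 1)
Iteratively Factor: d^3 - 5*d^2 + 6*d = (d - 3)*(d^2 - 2*d) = (d - 3)*(d - 2)*(d)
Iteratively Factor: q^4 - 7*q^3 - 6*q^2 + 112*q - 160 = (q - 5)*(q^3 - 2*q^2 - 16*q + 32) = (q - 5)*(q - 2)*(q^2 - 16) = (q - 5)*(q - 2)*(q + 4)*(q - 4)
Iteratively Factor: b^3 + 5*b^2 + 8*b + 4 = (b + 2)*(b^2 + 3*b + 2) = (b + 1)*(b + 2)*(b + 2)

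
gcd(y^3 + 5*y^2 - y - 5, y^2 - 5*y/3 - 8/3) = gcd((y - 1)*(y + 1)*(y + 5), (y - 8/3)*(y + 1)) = y + 1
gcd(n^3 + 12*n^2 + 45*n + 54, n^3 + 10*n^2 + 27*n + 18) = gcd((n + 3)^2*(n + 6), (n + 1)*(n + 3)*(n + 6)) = n^2 + 9*n + 18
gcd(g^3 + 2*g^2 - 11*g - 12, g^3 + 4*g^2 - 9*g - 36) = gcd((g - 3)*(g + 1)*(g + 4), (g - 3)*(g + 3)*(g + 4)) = g^2 + g - 12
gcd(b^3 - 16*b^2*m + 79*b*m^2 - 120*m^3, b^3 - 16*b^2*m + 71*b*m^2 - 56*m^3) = b - 8*m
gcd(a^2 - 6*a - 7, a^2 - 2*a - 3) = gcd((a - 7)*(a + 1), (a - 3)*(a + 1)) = a + 1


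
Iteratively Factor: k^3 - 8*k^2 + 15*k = (k - 3)*(k^2 - 5*k) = (k - 5)*(k - 3)*(k)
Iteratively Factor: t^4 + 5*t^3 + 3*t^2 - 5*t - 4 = (t + 1)*(t^3 + 4*t^2 - t - 4) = (t - 1)*(t + 1)*(t^2 + 5*t + 4) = (t - 1)*(t + 1)^2*(t + 4)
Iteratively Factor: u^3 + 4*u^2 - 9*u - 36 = (u - 3)*(u^2 + 7*u + 12) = (u - 3)*(u + 4)*(u + 3)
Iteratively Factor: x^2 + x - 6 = (x + 3)*(x - 2)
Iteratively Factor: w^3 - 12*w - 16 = (w + 2)*(w^2 - 2*w - 8) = (w + 2)^2*(w - 4)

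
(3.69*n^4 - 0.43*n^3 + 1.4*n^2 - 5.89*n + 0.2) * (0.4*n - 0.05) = 1.476*n^5 - 0.3565*n^4 + 0.5815*n^3 - 2.426*n^2 + 0.3745*n - 0.01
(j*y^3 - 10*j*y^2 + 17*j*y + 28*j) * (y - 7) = j*y^4 - 17*j*y^3 + 87*j*y^2 - 91*j*y - 196*j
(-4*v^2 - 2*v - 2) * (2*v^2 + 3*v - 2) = -8*v^4 - 16*v^3 - 2*v^2 - 2*v + 4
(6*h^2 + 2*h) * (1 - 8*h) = -48*h^3 - 10*h^2 + 2*h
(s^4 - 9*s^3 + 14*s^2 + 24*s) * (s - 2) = s^5 - 11*s^4 + 32*s^3 - 4*s^2 - 48*s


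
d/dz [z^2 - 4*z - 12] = 2*z - 4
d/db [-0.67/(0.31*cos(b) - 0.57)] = -0.2077*sin(b)/(0.31*cos(b) - 0.57)^2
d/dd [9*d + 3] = 9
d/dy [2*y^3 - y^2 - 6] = 2*y*(3*y - 1)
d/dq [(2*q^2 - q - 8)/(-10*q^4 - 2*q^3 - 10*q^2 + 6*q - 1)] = (40*q^5 - 26*q^4 - 324*q^3 - 46*q^2 - 164*q + 49)/(100*q^8 + 40*q^7 + 204*q^6 - 80*q^5 + 96*q^4 - 116*q^3 + 56*q^2 - 12*q + 1)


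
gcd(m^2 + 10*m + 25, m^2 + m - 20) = m + 5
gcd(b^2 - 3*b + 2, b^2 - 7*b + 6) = b - 1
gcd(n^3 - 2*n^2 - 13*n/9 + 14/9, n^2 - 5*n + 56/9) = n - 7/3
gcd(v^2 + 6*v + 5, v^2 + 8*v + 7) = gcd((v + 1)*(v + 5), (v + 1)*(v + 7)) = v + 1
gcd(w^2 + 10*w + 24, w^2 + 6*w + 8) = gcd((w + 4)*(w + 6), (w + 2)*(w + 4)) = w + 4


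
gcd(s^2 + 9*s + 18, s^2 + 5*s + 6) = s + 3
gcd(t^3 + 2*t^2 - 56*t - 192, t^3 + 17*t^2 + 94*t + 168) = t^2 + 10*t + 24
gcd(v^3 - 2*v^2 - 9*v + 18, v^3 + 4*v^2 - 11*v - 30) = v - 3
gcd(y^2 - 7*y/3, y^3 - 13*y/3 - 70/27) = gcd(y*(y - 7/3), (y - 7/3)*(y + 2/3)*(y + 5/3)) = y - 7/3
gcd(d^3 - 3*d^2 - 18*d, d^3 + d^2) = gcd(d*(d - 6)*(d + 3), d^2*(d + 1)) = d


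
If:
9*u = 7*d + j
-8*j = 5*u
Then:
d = 11*u/8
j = -5*u/8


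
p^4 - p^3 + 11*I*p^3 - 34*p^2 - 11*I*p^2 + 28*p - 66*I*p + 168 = (p - 3)*(p + 2)*(p + 4*I)*(p + 7*I)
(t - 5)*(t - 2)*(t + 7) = t^3 - 39*t + 70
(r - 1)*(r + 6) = r^2 + 5*r - 6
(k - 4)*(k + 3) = k^2 - k - 12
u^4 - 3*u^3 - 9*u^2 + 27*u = u*(u - 3)^2*(u + 3)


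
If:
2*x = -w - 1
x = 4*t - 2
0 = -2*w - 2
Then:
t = 1/2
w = -1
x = 0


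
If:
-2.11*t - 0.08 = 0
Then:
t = -0.04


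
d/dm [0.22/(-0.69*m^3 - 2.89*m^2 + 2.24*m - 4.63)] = (0.4554*m^2 + 1.2716*m - 0.4928)/(0.69*m^3 + 2.89*m^2 - 2.24*m + 4.63)^2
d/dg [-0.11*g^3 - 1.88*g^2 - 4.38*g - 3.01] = -0.33*g^2 - 3.76*g - 4.38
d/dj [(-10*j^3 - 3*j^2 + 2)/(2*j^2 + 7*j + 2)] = (-20*j^4 - 140*j^3 - 81*j^2 - 20*j - 14)/(4*j^4 + 28*j^3 + 57*j^2 + 28*j + 4)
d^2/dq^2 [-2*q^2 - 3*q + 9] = -4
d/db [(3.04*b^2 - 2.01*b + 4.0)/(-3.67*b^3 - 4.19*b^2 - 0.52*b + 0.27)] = (11.1568*b^4 - 14.7534*b^3 + 34.0373*b^2 + 35.1616*b + 1.5373)/(13.4689*b^6 + 30.7546*b^5 + 21.3729*b^4 + 2.3758*b^3 - 1.9922*b^2 - 0.2808*b + 0.0729)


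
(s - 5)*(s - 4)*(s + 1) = s^3 - 8*s^2 + 11*s + 20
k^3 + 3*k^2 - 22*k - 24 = (k - 4)*(k + 1)*(k + 6)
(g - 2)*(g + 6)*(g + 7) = g^3 + 11*g^2 + 16*g - 84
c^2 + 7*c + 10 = (c + 2)*(c + 5)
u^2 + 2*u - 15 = (u - 3)*(u + 5)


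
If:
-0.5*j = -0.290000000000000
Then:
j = 0.58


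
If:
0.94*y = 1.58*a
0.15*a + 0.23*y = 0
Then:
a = 0.00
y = 0.00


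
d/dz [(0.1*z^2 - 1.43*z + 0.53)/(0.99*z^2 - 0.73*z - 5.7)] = (1.3427*z^2 - 2.1894*z + 8.5379)/(0.9801*z^4 - 1.4454*z^3 - 10.7531*z^2 + 8.322*z + 32.49)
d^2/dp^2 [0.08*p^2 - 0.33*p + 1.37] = 0.160000000000000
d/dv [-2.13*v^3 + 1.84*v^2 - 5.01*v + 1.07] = -6.39*v^2 + 3.68*v - 5.01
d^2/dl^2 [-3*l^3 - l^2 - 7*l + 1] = -18*l - 2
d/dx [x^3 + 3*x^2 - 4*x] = 3*x^2 + 6*x - 4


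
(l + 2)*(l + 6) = l^2 + 8*l + 12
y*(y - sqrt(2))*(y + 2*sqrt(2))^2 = y^4 + 3*sqrt(2)*y^3 - 8*sqrt(2)*y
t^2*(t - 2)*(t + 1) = t^4 - t^3 - 2*t^2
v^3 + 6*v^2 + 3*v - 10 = (v - 1)*(v + 2)*(v + 5)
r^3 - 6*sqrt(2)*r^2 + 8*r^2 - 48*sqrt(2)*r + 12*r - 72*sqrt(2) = (r + 2)*(r + 6)*(r - 6*sqrt(2))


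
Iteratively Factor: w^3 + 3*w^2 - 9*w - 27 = (w - 3)*(w^2 + 6*w + 9) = (w - 3)*(w + 3)*(w + 3)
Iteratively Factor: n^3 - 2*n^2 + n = (n - 1)*(n^2 - n) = n*(n - 1)*(n - 1)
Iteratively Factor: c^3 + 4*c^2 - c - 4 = (c + 4)*(c^2 - 1) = (c + 1)*(c + 4)*(c - 1)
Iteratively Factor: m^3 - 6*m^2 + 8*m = (m)*(m^2 - 6*m + 8) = m*(m - 2)*(m - 4)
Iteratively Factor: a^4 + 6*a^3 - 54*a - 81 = (a + 3)*(a^3 + 3*a^2 - 9*a - 27) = (a + 3)^2*(a^2 - 9) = (a + 3)^3*(a - 3)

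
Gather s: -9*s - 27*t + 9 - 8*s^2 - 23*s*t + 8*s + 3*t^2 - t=-8*s^2 + s*(-23*t - 1) + 3*t^2 - 28*t + 9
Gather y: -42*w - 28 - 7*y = -42*w - 7*y - 28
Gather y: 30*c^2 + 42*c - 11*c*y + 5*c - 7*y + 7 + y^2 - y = 30*c^2 + 47*c + y^2 + y*(-11*c - 8) + 7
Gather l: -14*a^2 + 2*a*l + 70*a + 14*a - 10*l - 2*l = -14*a^2 + 84*a + l*(2*a - 12)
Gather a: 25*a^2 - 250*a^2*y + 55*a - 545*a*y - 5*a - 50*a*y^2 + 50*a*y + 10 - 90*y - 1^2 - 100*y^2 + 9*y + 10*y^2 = a^2*(25 - 250*y) + a*(-50*y^2 - 495*y + 50) - 90*y^2 - 81*y + 9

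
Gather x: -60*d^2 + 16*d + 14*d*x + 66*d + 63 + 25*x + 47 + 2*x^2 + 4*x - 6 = -60*d^2 + 82*d + 2*x^2 + x*(14*d + 29) + 104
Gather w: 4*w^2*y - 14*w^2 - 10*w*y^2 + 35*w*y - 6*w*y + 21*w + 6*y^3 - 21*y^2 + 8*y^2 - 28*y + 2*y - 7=w^2*(4*y - 14) + w*(-10*y^2 + 29*y + 21) + 6*y^3 - 13*y^2 - 26*y - 7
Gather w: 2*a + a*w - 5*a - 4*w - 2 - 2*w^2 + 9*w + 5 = -3*a - 2*w^2 + w*(a + 5) + 3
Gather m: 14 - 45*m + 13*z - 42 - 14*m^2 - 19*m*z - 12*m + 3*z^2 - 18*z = -14*m^2 + m*(-19*z - 57) + 3*z^2 - 5*z - 28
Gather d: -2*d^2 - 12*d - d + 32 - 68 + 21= -2*d^2 - 13*d - 15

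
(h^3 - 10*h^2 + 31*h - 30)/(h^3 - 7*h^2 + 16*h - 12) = (h - 5)/(h - 2)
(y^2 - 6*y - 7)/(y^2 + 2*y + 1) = (y - 7)/(y + 1)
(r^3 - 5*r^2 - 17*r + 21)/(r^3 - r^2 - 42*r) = (r^2 + 2*r - 3)/(r*(r + 6))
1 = 1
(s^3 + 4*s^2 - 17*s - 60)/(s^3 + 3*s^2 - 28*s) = (s^2 + 8*s + 15)/(s*(s + 7))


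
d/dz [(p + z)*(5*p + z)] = 6*p + 2*z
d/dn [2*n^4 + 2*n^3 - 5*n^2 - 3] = 2*n*(4*n^2 + 3*n - 5)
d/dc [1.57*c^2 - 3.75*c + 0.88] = 3.14*c - 3.75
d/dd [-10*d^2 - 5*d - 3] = -20*d - 5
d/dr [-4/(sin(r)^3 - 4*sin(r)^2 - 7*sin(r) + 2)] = 4*(3*sin(r)^2 - 8*sin(r) - 7)*cos(r)/(sin(r)^3 - 4*sin(r)^2 - 7*sin(r) + 2)^2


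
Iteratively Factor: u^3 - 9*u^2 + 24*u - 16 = (u - 4)*(u^2 - 5*u + 4) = (u - 4)*(u - 1)*(u - 4)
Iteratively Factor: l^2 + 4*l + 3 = (l + 3)*(l + 1)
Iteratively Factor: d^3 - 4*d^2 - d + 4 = (d + 1)*(d^2 - 5*d + 4) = (d - 4)*(d + 1)*(d - 1)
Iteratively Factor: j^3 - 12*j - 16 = (j + 2)*(j^2 - 2*j - 8) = (j + 2)^2*(j - 4)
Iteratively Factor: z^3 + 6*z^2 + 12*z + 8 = (z + 2)*(z^2 + 4*z + 4) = (z + 2)^2*(z + 2)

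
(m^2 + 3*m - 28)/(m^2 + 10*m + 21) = (m - 4)/(m + 3)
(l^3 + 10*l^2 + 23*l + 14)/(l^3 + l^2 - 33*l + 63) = (l^2 + 3*l + 2)/(l^2 - 6*l + 9)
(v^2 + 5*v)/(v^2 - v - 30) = v/(v - 6)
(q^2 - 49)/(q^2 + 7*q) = (q - 7)/q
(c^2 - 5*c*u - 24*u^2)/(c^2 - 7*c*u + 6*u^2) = (c^2 - 5*c*u - 24*u^2)/(c^2 - 7*c*u + 6*u^2)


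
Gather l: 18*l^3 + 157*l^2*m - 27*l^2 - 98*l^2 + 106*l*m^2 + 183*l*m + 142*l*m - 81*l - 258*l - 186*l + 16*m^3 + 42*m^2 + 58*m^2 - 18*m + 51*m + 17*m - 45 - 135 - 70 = 18*l^3 + l^2*(157*m - 125) + l*(106*m^2 + 325*m - 525) + 16*m^3 + 100*m^2 + 50*m - 250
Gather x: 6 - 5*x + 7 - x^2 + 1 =-x^2 - 5*x + 14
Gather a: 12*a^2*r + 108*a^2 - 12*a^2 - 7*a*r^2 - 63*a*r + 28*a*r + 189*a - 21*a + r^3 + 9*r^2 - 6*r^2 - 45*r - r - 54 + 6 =a^2*(12*r + 96) + a*(-7*r^2 - 35*r + 168) + r^3 + 3*r^2 - 46*r - 48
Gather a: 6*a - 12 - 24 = 6*a - 36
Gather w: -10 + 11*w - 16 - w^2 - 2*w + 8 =-w^2 + 9*w - 18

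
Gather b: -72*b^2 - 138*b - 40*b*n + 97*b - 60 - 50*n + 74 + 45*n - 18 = -72*b^2 + b*(-40*n - 41) - 5*n - 4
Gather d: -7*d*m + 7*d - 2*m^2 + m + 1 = d*(7 - 7*m) - 2*m^2 + m + 1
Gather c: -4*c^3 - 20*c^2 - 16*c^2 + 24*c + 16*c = -4*c^3 - 36*c^2 + 40*c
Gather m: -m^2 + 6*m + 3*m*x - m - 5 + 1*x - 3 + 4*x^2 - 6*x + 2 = -m^2 + m*(3*x + 5) + 4*x^2 - 5*x - 6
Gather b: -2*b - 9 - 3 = -2*b - 12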